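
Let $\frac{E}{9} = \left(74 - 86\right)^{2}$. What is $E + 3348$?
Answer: $4644$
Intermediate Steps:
$E = 1296$ ($E = 9 \left(74 - 86\right)^{2} = 9 \left(-12\right)^{2} = 9 \cdot 144 = 1296$)
$E + 3348 = 1296 + 3348 = 4644$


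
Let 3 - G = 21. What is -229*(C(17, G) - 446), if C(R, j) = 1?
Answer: 101905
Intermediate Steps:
G = -18 (G = 3 - 1*21 = 3 - 21 = -18)
-229*(C(17, G) - 446) = -229*(1 - 446) = -229*(-445) = 101905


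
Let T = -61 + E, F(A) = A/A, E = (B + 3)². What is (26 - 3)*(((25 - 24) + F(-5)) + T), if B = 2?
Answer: -782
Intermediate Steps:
E = 25 (E = (2 + 3)² = 5² = 25)
F(A) = 1
T = -36 (T = -61 + 25 = -36)
(26 - 3)*(((25 - 24) + F(-5)) + T) = (26 - 3)*(((25 - 24) + 1) - 36) = 23*((1 + 1) - 36) = 23*(2 - 36) = 23*(-34) = -782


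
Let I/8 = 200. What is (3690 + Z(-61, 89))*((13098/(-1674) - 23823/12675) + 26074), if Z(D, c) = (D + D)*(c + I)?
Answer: -66855294823936/12675 ≈ -5.2746e+9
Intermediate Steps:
I = 1600 (I = 8*200 = 1600)
Z(D, c) = 2*D*(1600 + c) (Z(D, c) = (D + D)*(c + 1600) = (2*D)*(1600 + c) = 2*D*(1600 + c))
(3690 + Z(-61, 89))*((13098/(-1674) - 23823/12675) + 26074) = (3690 + 2*(-61)*(1600 + 89))*((13098/(-1674) - 23823/12675) + 26074) = (3690 + 2*(-61)*1689)*((13098*(-1/1674) - 23823*1/12675) + 26074) = (3690 - 206058)*((-2183/279 - 7941/4225) + 26074) = -202368*(-11438714/1178775 + 26074) = -202368*30723940636/1178775 = -66855294823936/12675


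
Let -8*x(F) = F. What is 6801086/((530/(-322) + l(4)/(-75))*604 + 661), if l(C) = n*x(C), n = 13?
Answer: -82123113450/3390839 ≈ -24219.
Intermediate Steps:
x(F) = -F/8
l(C) = -13*C/8 (l(C) = 13*(-C/8) = -13*C/8)
6801086/((530/(-322) + l(4)/(-75))*604 + 661) = 6801086/((530/(-322) - 13/8*4/(-75))*604 + 661) = 6801086/((530*(-1/322) - 13/2*(-1/75))*604 + 661) = 6801086/((-265/161 + 13/150)*604 + 661) = 6801086/(-37657/24150*604 + 661) = 6801086/(-11372414/12075 + 661) = 6801086/(-3390839/12075) = 6801086*(-12075/3390839) = -82123113450/3390839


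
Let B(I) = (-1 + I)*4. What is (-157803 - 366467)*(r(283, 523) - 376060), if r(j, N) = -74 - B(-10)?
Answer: 197172704300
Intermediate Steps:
B(I) = -4 + 4*I
r(j, N) = -30 (r(j, N) = -74 - (-4 + 4*(-10)) = -74 - (-4 - 40) = -74 - 1*(-44) = -74 + 44 = -30)
(-157803 - 366467)*(r(283, 523) - 376060) = (-157803 - 366467)*(-30 - 376060) = -524270*(-376090) = 197172704300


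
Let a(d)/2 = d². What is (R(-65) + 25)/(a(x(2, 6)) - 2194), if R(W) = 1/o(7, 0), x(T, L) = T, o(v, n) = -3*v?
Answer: -262/22953 ≈ -0.011415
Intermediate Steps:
R(W) = -1/21 (R(W) = 1/(-3*7) = 1/(-21) = -1/21)
a(d) = 2*d²
(R(-65) + 25)/(a(x(2, 6)) - 2194) = (-1/21 + 25)/(2*2² - 2194) = 524/(21*(2*4 - 2194)) = 524/(21*(8 - 2194)) = (524/21)/(-2186) = (524/21)*(-1/2186) = -262/22953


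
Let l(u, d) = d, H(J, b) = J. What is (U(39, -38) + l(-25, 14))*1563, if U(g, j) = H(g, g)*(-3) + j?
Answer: -220383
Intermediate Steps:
U(g, j) = j - 3*g (U(g, j) = g*(-3) + j = -3*g + j = j - 3*g)
(U(39, -38) + l(-25, 14))*1563 = ((-38 - 3*39) + 14)*1563 = ((-38 - 117) + 14)*1563 = (-155 + 14)*1563 = -141*1563 = -220383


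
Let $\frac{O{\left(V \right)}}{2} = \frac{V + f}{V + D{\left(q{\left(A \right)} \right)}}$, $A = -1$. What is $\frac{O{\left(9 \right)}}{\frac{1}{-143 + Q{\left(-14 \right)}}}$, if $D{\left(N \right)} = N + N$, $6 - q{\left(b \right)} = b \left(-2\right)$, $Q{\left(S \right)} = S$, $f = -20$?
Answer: $\frac{3454}{17} \approx 203.18$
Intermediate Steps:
$q{\left(b \right)} = 6 + 2 b$ ($q{\left(b \right)} = 6 - b \left(-2\right) = 6 - - 2 b = 6 + 2 b$)
$D{\left(N \right)} = 2 N$
$O{\left(V \right)} = \frac{2 \left(-20 + V\right)}{8 + V}$ ($O{\left(V \right)} = 2 \frac{V - 20}{V + 2 \left(6 + 2 \left(-1\right)\right)} = 2 \frac{-20 + V}{V + 2 \left(6 - 2\right)} = 2 \frac{-20 + V}{V + 2 \cdot 4} = 2 \frac{-20 + V}{V + 8} = 2 \frac{-20 + V}{8 + V} = \frac{2 \left(-20 + V\right)}{8 + V}$)
$\frac{O{\left(9 \right)}}{\frac{1}{-143 + Q{\left(-14 \right)}}} = \frac{2 \frac{1}{8 + 9} \left(-20 + 9\right)}{\frac{1}{-143 - 14}} = \frac{2 \cdot \frac{1}{17} \left(-11\right)}{\frac{1}{-157}} = \frac{2 \cdot \frac{1}{17} \left(-11\right)}{- \frac{1}{157}} = \left(- \frac{22}{17}\right) \left(-157\right) = \frac{3454}{17}$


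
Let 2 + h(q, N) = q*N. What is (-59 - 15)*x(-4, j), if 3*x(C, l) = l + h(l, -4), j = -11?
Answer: -2294/3 ≈ -764.67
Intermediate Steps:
h(q, N) = -2 + N*q (h(q, N) = -2 + q*N = -2 + N*q)
x(C, l) = -⅔ - l (x(C, l) = (l + (-2 - 4*l))/3 = (-2 - 3*l)/3 = -⅔ - l)
(-59 - 15)*x(-4, j) = (-59 - 15)*(-⅔ - 1*(-11)) = -74*(-⅔ + 11) = -74*31/3 = -2294/3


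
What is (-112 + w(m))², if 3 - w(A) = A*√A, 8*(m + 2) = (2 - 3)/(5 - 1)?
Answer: 389041983/32768 - 7085*I*√130/128 ≈ 11873.0 - 631.1*I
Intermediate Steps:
m = -65/32 (m = -2 + ((2 - 3)/(5 - 1))/8 = -2 + (-1/4)/8 = -2 + (-1*¼)/8 = -2 + (⅛)*(-¼) = -2 - 1/32 = -65/32 ≈ -2.0313)
w(A) = 3 - A^(3/2) (w(A) = 3 - A*√A = 3 - A^(3/2))
(-112 + w(m))² = (-112 + (3 - (-65/32)^(3/2)))² = (-112 + (3 - (-65)*I*√130/256))² = (-112 + (3 + 65*I*√130/256))² = (-109 + 65*I*√130/256)²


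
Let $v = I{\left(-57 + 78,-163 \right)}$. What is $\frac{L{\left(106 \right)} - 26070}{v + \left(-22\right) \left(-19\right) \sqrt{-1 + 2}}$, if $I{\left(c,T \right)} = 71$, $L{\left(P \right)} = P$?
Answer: $- \frac{25964}{489} \approx -53.096$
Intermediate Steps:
$v = 71$
$\frac{L{\left(106 \right)} - 26070}{v + \left(-22\right) \left(-19\right) \sqrt{-1 + 2}} = \frac{106 - 26070}{71 + \left(-22\right) \left(-19\right) \sqrt{-1 + 2}} = - \frac{25964}{71 + 418 \sqrt{1}} = - \frac{25964}{71 + 418 \cdot 1} = - \frac{25964}{71 + 418} = - \frac{25964}{489}$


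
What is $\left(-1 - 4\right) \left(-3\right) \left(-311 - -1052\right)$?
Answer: $11115$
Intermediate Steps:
$\left(-1 - 4\right) \left(-3\right) \left(-311 - -1052\right) = \left(-5\right) \left(-3\right) \left(-311 + 1052\right) = 15 \cdot 741 = 11115$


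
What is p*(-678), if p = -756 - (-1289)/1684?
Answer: 431145285/842 ≈ 5.1205e+5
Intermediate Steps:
p = -1271815/1684 (p = -756 - (-1289)/1684 = -756 - 1*(-1289/1684) = -756 + 1289/1684 = -1271815/1684 ≈ -755.23)
p*(-678) = -1271815/1684*(-678) = 431145285/842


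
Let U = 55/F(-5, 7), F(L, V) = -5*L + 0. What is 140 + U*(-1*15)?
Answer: 107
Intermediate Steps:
F(L, V) = -5*L
U = 11/5 (U = 55/((-5*(-5))) = 55/25 = 55*(1/25) = 11/5 ≈ 2.2000)
140 + U*(-1*15) = 140 + 11*(-1*15)/5 = 140 + (11/5)*(-15) = 140 - 33 = 107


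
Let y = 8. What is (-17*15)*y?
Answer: -2040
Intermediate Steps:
(-17*15)*y = -17*15*8 = -255*8 = -2040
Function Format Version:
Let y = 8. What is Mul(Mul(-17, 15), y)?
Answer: -2040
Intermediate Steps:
Mul(Mul(-17, 15), y) = Mul(Mul(-17, 15), 8) = Mul(-255, 8) = -2040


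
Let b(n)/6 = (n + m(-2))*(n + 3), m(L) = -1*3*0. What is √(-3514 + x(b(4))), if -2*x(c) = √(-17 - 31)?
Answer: √(-3514 - 2*I*√3) ≈ 0.0292 - 59.279*I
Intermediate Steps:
m(L) = 0 (m(L) = -3*0 = 0)
b(n) = 6*n*(3 + n) (b(n) = 6*((n + 0)*(n + 3)) = 6*(n*(3 + n)) = 6*n*(3 + n))
x(c) = -2*I*√3 (x(c) = -√(-17 - 31)/2 = -2*I*√3)
√(-3514 + x(b(4))) = √(-3514 - 2*I*√3)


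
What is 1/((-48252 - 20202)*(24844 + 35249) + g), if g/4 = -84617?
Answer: -1/4113944690 ≈ -2.4308e-10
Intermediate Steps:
g = -338468 (g = 4*(-84617) = -338468)
1/((-48252 - 20202)*(24844 + 35249) + g) = 1/((-48252 - 20202)*(24844 + 35249) - 338468) = 1/(-68454*60093 - 338468) = 1/(-4113606222 - 338468) = 1/(-4113944690) = -1/4113944690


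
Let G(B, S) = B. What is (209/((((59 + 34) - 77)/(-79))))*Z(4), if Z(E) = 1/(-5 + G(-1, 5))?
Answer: 16511/96 ≈ 171.99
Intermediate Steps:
Z(E) = -⅙ (Z(E) = 1/(-5 - 1) = 1/(-6) = -⅙)
(209/((((59 + 34) - 77)/(-79))))*Z(4) = (209/((((59 + 34) - 77)/(-79))))*(-⅙) = (209/(((93 - 77)*(-1/79))))*(-⅙) = (209/((16*(-1/79))))*(-⅙) = (209/(-16/79))*(-⅙) = (209*(-79/16))*(-⅙) = -16511/16*(-⅙) = 16511/96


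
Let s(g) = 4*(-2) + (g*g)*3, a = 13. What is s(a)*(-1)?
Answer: -499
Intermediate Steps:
s(g) = -8 + 3*g² (s(g) = -8 + g²*3 = -8 + 3*g²)
s(a)*(-1) = (-8 + 3*13²)*(-1) = (-8 + 3*169)*(-1) = (-8 + 507)*(-1) = 499*(-1) = -499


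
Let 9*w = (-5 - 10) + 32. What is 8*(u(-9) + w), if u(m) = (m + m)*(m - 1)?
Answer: 13096/9 ≈ 1455.1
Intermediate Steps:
u(m) = 2*m*(-1 + m) (u(m) = (2*m)*(-1 + m) = 2*m*(-1 + m))
w = 17/9 (w = ((-5 - 10) + 32)/9 = (-15 + 32)/9 = (1/9)*17 = 17/9 ≈ 1.8889)
8*(u(-9) + w) = 8*(2*(-9)*(-1 - 9) + 17/9) = 8*(2*(-9)*(-10) + 17/9) = 8*(180 + 17/9) = 8*(1637/9) = 13096/9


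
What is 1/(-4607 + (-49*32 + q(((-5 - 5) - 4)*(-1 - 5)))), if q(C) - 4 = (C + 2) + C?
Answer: -1/6001 ≈ -0.00016664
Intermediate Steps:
q(C) = 6 + 2*C (q(C) = 4 + ((C + 2) + C) = 4 + ((2 + C) + C) = 4 + (2 + 2*C) = 6 + 2*C)
1/(-4607 + (-49*32 + q(((-5 - 5) - 4)*(-1 - 5)))) = 1/(-4607 + (-49*32 + (6 + 2*(((-5 - 5) - 4)*(-1 - 5))))) = 1/(-4607 + (-1568 + (6 + 2*((-10 - 4)*(-6))))) = 1/(-4607 + (-1568 + (6 + 2*(-14*(-6))))) = 1/(-4607 + (-1568 + (6 + 2*84))) = 1/(-4607 + (-1568 + (6 + 168))) = 1/(-4607 + (-1568 + 174)) = 1/(-4607 - 1394) = 1/(-6001) = -1/6001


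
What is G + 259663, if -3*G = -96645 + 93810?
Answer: 260608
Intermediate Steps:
G = 945 (G = -(-96645 + 93810)/3 = -⅓*(-2835) = 945)
G + 259663 = 945 + 259663 = 260608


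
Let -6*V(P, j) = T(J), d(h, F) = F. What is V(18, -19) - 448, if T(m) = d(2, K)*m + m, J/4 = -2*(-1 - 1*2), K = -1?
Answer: -448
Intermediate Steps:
J = 24 (J = 4*(-2*(-1 - 1*2)) = 4*(-2*(-1 - 2)) = 4*(-2*(-3)) = 4*6 = 24)
T(m) = 0 (T(m) = -m + m = 0)
V(P, j) = 0 (V(P, j) = -1/6*0 = 0)
V(18, -19) - 448 = 0 - 448 = -448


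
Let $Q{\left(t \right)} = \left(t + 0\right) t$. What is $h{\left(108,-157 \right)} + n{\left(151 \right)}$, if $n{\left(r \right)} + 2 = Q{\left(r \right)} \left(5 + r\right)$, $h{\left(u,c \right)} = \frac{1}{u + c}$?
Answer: $\frac{174290745}{49} \approx 3.557 \cdot 10^{6}$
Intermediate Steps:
$Q{\left(t \right)} = t^{2}$ ($Q{\left(t \right)} = t t = t^{2}$)
$h{\left(u,c \right)} = \frac{1}{c + u}$
$n{\left(r \right)} = -2 + r^{2} \left(5 + r\right)$
$h{\left(108,-157 \right)} + n{\left(151 \right)} = \frac{1}{-157 + 108} + \left(-2 + 151^{3} + 5 \cdot 151^{2}\right) = \frac{1}{-49} + \left(-2 + 3442951 + 5 \cdot 22801\right) = - \frac{1}{49} + \left(-2 + 3442951 + 114005\right) = - \frac{1}{49} + 3556954 = \frac{174290745}{49}$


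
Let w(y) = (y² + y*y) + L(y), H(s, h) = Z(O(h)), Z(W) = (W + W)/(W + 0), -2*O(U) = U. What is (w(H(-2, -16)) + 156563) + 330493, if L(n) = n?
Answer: 487066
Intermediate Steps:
O(U) = -U/2
Z(W) = 2 (Z(W) = (2*W)/W = 2)
H(s, h) = 2
w(y) = y + 2*y² (w(y) = (y² + y*y) + y = (y² + y²) + y = 2*y² + y = y + 2*y²)
(w(H(-2, -16)) + 156563) + 330493 = (2*(1 + 2*2) + 156563) + 330493 = (2*(1 + 4) + 156563) + 330493 = (2*5 + 156563) + 330493 = (10 + 156563) + 330493 = 156573 + 330493 = 487066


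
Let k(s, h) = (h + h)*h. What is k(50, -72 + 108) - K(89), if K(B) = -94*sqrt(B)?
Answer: 2592 + 94*sqrt(89) ≈ 3478.8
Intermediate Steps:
k(s, h) = 2*h**2 (k(s, h) = (2*h)*h = 2*h**2)
k(50, -72 + 108) - K(89) = 2*(-72 + 108)**2 - (-94)*sqrt(89) = 2*36**2 + 94*sqrt(89) = 2*1296 + 94*sqrt(89) = 2592 + 94*sqrt(89)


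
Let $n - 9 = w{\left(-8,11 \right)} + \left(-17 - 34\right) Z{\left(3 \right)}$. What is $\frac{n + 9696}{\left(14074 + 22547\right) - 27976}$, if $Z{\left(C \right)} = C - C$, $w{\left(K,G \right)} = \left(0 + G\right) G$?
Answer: $\frac{9826}{8645} \approx 1.1366$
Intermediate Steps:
$w{\left(K,G \right)} = G^{2}$ ($w{\left(K,G \right)} = G G = G^{2}$)
$Z{\left(C \right)} = 0$
$n = 130$ ($n = 9 + \left(11^{2} + \left(-17 - 34\right) 0\right) = 9 + \left(121 - 0\right) = 9 + \left(121 + 0\right) = 9 + 121 = 130$)
$\frac{n + 9696}{\left(14074 + 22547\right) - 27976} = \frac{130 + 9696}{\left(14074 + 22547\right) - 27976} = \frac{9826}{36621 - 27976} = \frac{9826}{8645}$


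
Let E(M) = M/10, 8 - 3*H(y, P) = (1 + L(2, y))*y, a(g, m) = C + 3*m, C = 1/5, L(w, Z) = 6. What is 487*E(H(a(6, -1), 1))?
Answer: 11201/25 ≈ 448.04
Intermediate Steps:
C = 1/5 ≈ 0.20000
a(g, m) = 1/5 + 3*m
H(y, P) = 8/3 - 7*y/3 (H(y, P) = 8/3 - (1 + 6)*y/3 = 8/3 - 7*y/3)
E(M) = M/10 (E(M) = M*(1/10) = M/10)
487*E(H(a(6, -1), 1)) = 487*((8/3 - 7*(1/5 + 3*(-1))/3)/10) = 487*((8/3 - 7*(1/5 - 3)/3)/10) = 487*((8/3 - 7/3*(-14/5))/10) = 487*((8/3 + 98/15)/10) = 487*((1/10)*(46/5)) = 487*(23/25) = 11201/25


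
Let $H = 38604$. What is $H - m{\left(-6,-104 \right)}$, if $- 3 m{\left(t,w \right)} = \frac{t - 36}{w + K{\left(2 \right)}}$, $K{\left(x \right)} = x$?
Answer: $\frac{1968811}{51} \approx 38604.0$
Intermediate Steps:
$m{\left(t,w \right)} = - \frac{-36 + t}{3 \left(2 + w\right)}$ ($m{\left(t,w \right)} = - \frac{\left(t - 36\right) \frac{1}{w + 2}}{3} = - \frac{\left(-36 + t\right) \frac{1}{2 + w}}{3} = - \frac{\frac{1}{2 + w} \left(-36 + t\right)}{3} = - \frac{-36 + t}{3 \left(2 + w\right)}$)
$H - m{\left(-6,-104 \right)} = 38604 - \frac{36 - -6}{3 \left(2 - 104\right)} = 38604 - \frac{36 + 6}{3 \left(-102\right)} = 38604 - \frac{1}{3} \left(- \frac{1}{102}\right) 42 = 38604 - - \frac{7}{51} = 38604 + \frac{7}{51} = \frac{1968811}{51}$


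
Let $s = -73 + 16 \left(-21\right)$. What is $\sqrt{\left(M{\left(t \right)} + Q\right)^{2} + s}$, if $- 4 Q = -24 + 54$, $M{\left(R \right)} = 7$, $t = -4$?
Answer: $\frac{i \sqrt{1635}}{2} \approx 20.218 i$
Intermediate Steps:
$Q = - \frac{15}{2}$ ($Q = - \frac{-24 + 54}{4} = \left(- \frac{1}{4}\right) 30 = - \frac{15}{2} \approx -7.5$)
$s = -409$ ($s = -73 - 336 = -409$)
$\sqrt{\left(M{\left(t \right)} + Q\right)^{2} + s} = \sqrt{\left(7 - \frac{15}{2}\right)^{2} - 409} = \sqrt{\left(- \frac{1}{2}\right)^{2} - 409} = \sqrt{\frac{1}{4} - 409} = \sqrt{- \frac{1635}{4}} = \frac{i \sqrt{1635}}{2}$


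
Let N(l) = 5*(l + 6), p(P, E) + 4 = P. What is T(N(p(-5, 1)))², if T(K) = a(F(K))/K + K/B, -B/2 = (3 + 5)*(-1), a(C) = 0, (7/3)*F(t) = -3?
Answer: 225/256 ≈ 0.87891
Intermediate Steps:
F(t) = -9/7 (F(t) = (3/7)*(-3) = -9/7)
p(P, E) = -4 + P
N(l) = 30 + 5*l (N(l) = 5*(6 + l) = 30 + 5*l)
B = 16 (B = -2*(3 + 5)*(-1) = -16*(-1) = -2*(-8) = 16)
T(K) = K/16 (T(K) = 0/K + K/16 = 0 + K*(1/16) = 0 + K/16 = K/16)
T(N(p(-5, 1)))² = ((30 + 5*(-4 - 5))/16)² = ((30 + 5*(-9))/16)² = ((30 - 45)/16)² = ((1/16)*(-15))² = (-15/16)² = 225/256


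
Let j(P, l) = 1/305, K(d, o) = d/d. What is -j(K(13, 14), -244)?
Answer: -1/305 ≈ -0.0032787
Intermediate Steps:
K(d, o) = 1
j(P, l) = 1/305
-j(K(13, 14), -244) = -1*1/305 = -1/305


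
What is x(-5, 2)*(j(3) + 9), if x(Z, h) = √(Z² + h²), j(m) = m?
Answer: 12*√29 ≈ 64.622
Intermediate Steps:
x(-5, 2)*(j(3) + 9) = √((-5)² + 2²)*(3 + 9) = √(25 + 4)*12 = √29*12 = 12*√29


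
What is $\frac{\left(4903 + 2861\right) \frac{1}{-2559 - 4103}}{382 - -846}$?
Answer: $- \frac{1941}{2045234} \approx -0.00094904$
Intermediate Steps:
$\frac{\left(4903 + 2861\right) \frac{1}{-2559 - 4103}}{382 - -846} = \frac{7764 \frac{1}{-6662}}{382 + 846} = \frac{7764 \left(- \frac{1}{6662}\right)}{1228} = \left(- \frac{3882}{3331}\right) \frac{1}{1228} = - \frac{1941}{2045234}$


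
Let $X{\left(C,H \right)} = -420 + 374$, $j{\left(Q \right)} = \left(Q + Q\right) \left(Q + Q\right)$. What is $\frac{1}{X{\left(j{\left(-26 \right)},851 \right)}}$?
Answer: $- \frac{1}{46} \approx -0.021739$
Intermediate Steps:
$j{\left(Q \right)} = 4 Q^{2}$ ($j{\left(Q \right)} = 2 Q 2 Q = 4 Q^{2}$)
$X{\left(C,H \right)} = -46$
$\frac{1}{X{\left(j{\left(-26 \right)},851 \right)}} = \frac{1}{-46} = - \frac{1}{46}$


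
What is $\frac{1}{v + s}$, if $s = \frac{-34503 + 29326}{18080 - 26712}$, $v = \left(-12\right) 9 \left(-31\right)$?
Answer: $\frac{8632}{28905113} \approx 0.00029863$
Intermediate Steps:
$v = 3348$ ($v = \left(-108\right) \left(-31\right) = 3348$)
$s = \frac{5177}{8632}$ ($s = - \frac{5177}{-8632} = \left(-5177\right) \left(- \frac{1}{8632}\right) = \frac{5177}{8632} \approx 0.59974$)
$\frac{1}{v + s} = \frac{1}{3348 + \frac{5177}{8632}} = \frac{1}{\frac{28905113}{8632}} = \frac{8632}{28905113}$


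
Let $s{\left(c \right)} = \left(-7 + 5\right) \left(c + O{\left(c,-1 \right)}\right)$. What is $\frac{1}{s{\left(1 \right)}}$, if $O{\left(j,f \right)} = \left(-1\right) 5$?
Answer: $\frac{1}{8} \approx 0.125$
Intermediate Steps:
$O{\left(j,f \right)} = -5$
$s{\left(c \right)} = 10 - 2 c$ ($s{\left(c \right)} = \left(-7 + 5\right) \left(c - 5\right) = - 2 \left(-5 + c\right) = 10 - 2 c$)
$\frac{1}{s{\left(1 \right)}} = \frac{1}{10 - 2} = \frac{1}{8}$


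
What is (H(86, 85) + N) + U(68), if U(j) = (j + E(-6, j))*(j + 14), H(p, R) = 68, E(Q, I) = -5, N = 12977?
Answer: 18211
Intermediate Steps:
U(j) = (-5 + j)*(14 + j) (U(j) = (j - 5)*(j + 14) = (-5 + j)*(14 + j))
(H(86, 85) + N) + U(68) = (68 + 12977) + (-70 + 68² + 9*68) = 13045 + (-70 + 4624 + 612) = 13045 + 5166 = 18211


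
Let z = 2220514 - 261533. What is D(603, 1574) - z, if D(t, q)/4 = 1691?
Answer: -1952217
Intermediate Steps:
z = 1958981
D(t, q) = 6764 (D(t, q) = 4*1691 = 6764)
D(603, 1574) - z = 6764 - 1*1958981 = 6764 - 1958981 = -1952217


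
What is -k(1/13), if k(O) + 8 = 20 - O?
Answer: -155/13 ≈ -11.923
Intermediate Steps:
k(O) = 12 - O (k(O) = -8 + (20 - O) = 12 - O)
-k(1/13) = -(12 - 1/13) = -1*155/13 = -155/13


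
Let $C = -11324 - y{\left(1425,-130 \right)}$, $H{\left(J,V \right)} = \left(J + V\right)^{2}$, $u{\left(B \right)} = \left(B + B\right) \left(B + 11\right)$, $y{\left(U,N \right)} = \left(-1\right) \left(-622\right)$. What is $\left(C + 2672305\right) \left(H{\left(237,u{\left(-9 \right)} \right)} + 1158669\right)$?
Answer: $3189956666130$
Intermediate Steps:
$y{\left(U,N \right)} = 622$
$u{\left(B \right)} = 2 B \left(11 + B\right)$
$C = -11946$ ($C = -11324 - 622 = -11946$)
$\left(C + 2672305\right) \left(H{\left(237,u{\left(-9 \right)} \right)} + 1158669\right) = \left(-11946 + 2672305\right) \left(\left(237 + 2 \left(-9\right) \left(11 - 9\right)\right)^{2} + 1158669\right) = 2660359 \left(\left(237 + 2 \left(-9\right) 2\right)^{2} + 1158669\right) = 2660359 \left(\left(237 - 36\right)^{2} + 1158669\right) = 2660359 \left(201^{2} + 1158669\right) = 2660359 \left(40401 + 1158669\right) = 2660359 \cdot 1199070 = 3189956666130$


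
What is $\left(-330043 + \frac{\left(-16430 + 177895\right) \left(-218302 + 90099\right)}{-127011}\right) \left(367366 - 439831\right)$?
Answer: $\frac{512539970954090}{42337} \approx 1.2106 \cdot 10^{10}$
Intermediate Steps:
$\left(-330043 + \frac{\left(-16430 + 177895\right) \left(-218302 + 90099\right)}{-127011}\right) \left(367366 - 439831\right) = \left(-330043 + 161465 \left(-128203\right) \left(- \frac{1}{127011}\right)\right) \left(-72465\right) = \left(-330043 - - \frac{20700297395}{127011}\right) \left(-72465\right) = \left(-330043 + \frac{20700297395}{127011}\right) \left(-72465\right) = \left(- \frac{21218794078}{127011}\right) \left(-72465\right) = \frac{512539970954090}{42337}$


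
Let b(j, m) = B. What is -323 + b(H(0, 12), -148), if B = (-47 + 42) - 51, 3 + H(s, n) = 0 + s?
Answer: -379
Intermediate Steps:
H(s, n) = -3 + s (H(s, n) = -3 + (0 + s) = -3 + s)
B = -56 (B = -5 - 51 = -56)
b(j, m) = -56
-323 + b(H(0, 12), -148) = -323 - 56 = -379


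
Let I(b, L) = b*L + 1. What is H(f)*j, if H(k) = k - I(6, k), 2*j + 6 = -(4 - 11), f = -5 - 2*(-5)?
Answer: -13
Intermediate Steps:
f = 5 (f = -5 + 10 = 5)
j = ½ (j = -3 + (-(4 - 11))/2 = -3 + (-1*(-7))/2 = -3 + (½)*7 = -3 + 7/2 = ½ ≈ 0.50000)
I(b, L) = 1 + L*b (I(b, L) = L*b + 1 = 1 + L*b)
H(k) = -1 - 5*k (H(k) = k - (1 + k*6) = k - (1 + 6*k) = k + (-1 - 6*k) = -1 - 5*k)
H(f)*j = (-1 - 5*5)*(½) = (-1 - 25)*(½) = -26*½ = -13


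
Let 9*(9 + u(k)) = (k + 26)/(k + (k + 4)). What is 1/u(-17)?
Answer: -30/271 ≈ -0.11070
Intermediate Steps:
u(k) = -9 + (26 + k)/(9*(4 + 2*k)) (u(k) = -9 + ((k + 26)/(k + (k + 4)))/9 = -9 + ((26 + k)/(k + (4 + k)))/9 = -9 + ((26 + k)/(4 + 2*k))/9 = -9 + (26 + k)/(9*(4 + 2*k)))
1/u(-17) = 1/((-298 - 161*(-17))/(18*(2 - 17))) = 1/((1/18)*(-298 + 2737)/(-15)) = 1/((1/18)*(-1/15)*2439) = 1/(-271/30) = -30/271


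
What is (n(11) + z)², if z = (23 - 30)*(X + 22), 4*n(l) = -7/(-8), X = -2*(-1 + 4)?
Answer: 12794929/1024 ≈ 12495.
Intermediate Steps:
X = -6 (X = -2*3 = -6)
n(l) = 7/32 (n(l) = (-7/(-8))/4 = (-7*(-⅛))/4 = (¼)*(7/8) = 7/32)
z = -112 (z = (23 - 30)*(-6 + 22) = -7*16 = -112)
(n(11) + z)² = (7/32 - 112)² = (-3577/32)² = 12794929/1024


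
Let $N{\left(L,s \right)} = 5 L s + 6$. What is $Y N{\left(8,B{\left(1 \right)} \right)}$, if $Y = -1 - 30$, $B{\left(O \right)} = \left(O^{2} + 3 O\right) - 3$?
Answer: $-1426$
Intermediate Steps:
$B{\left(O \right)} = -3 + O^{2} + 3 O$
$N{\left(L,s \right)} = 6 + 5 L s$ ($N{\left(L,s \right)} = 5 L s + 6 = 6 + 5 L s$)
$Y = -31$ ($Y = -1 - 30 = -31$)
$Y N{\left(8,B{\left(1 \right)} \right)} = - 31 \left(6 + 5 \cdot 8 \left(-3 + 1^{2} + 3 \cdot 1\right)\right) = - 31 \left(6 + 5 \cdot 8 \left(-3 + 1 + 3\right)\right) = - 31 \left(6 + 5 \cdot 8 \cdot 1\right) = - 31 \left(6 + 40\right) = \left(-31\right) 46 = -1426$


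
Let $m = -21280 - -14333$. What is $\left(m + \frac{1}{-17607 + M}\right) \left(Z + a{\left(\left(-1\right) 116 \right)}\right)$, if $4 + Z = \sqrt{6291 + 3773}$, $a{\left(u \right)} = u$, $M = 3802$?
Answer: $\frac{2301680064}{2761} - \frac{383613344 \sqrt{629}}{13805} \approx 1.3672 \cdot 10^{5}$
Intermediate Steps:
$m = -6947$ ($m = -21280 + 14333 = -6947$)
$Z = -4 + 4 \sqrt{629}$ ($Z = -4 + \sqrt{6291 + 3773} = -4 + \sqrt{10064} = -4 + 4 \sqrt{629} \approx 96.319$)
$\left(m + \frac{1}{-17607 + M}\right) \left(Z + a{\left(\left(-1\right) 116 \right)}\right) = \left(-6947 + \frac{1}{-17607 + 3802}\right) \left(\left(-4 + 4 \sqrt{629}\right) - 116\right) = \left(-6947 + \frac{1}{-13805}\right) \left(\left(-4 + 4 \sqrt{629}\right) - 116\right) = \left(-6947 - \frac{1}{13805}\right) \left(-120 + 4 \sqrt{629}\right) = - \frac{95903336 \left(-120 + 4 \sqrt{629}\right)}{13805} = \frac{2301680064}{2761} - \frac{383613344 \sqrt{629}}{13805}$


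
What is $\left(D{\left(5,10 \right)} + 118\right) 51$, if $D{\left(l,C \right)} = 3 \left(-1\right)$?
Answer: $5865$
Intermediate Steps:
$D{\left(l,C \right)} = -3$
$\left(D{\left(5,10 \right)} + 118\right) 51 = \left(-3 + 118\right) 51 = 115 \cdot 51 = 5865$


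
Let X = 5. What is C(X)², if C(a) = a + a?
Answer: 100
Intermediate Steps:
C(a) = 2*a
C(X)² = (2*5)² = 10² = 100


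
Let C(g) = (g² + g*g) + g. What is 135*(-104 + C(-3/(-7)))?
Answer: -682695/49 ≈ -13933.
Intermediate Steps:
C(g) = g + 2*g² (C(g) = (g² + g²) + g = 2*g² + g = g + 2*g²)
135*(-104 + C(-3/(-7))) = 135*(-104 + (-3/(-7))*(1 + 2*(-3/(-7)))) = 135*(-104 + (-3*(-⅐))*(1 + 2*(-3*(-⅐)))) = 135*(-104 + 3*(1 + 2*(3/7))/7) = 135*(-104 + 3*(1 + 6/7)/7) = 135*(-104 + (3/7)*(13/7)) = 135*(-104 + 39/49) = 135*(-5057/49) = -682695/49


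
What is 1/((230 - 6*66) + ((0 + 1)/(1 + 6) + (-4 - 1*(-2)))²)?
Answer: -49/7965 ≈ -0.0061519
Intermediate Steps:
1/((230 - 6*66) + ((0 + 1)/(1 + 6) + (-4 - 1*(-2)))²) = 1/((230 - 1*396) + (1/7 + (-4 + 2))²) = 1/((230 - 396) + (1*(⅐) - 2)²) = 1/(-166 + (⅐ - 2)²) = 1/(-166 + (-13/7)²) = 1/(-166 + 169/49) = 1/(-7965/49) = -49/7965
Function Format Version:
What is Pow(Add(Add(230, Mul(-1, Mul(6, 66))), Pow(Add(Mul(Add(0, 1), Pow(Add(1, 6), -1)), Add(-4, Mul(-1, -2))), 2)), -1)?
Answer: Rational(-49, 7965) ≈ -0.0061519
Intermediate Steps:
Pow(Add(Add(230, Mul(-1, Mul(6, 66))), Pow(Add(Mul(Add(0, 1), Pow(Add(1, 6), -1)), Add(-4, Mul(-1, -2))), 2)), -1) = Pow(Add(Add(230, Mul(-1, 396)), Pow(Add(Mul(1, Pow(7, -1)), Add(-4, 2)), 2)), -1) = Pow(Add(Add(230, -396), Pow(Add(Mul(1, Rational(1, 7)), -2), 2)), -1) = Pow(Add(-166, Pow(Add(Rational(1, 7), -2), 2)), -1) = Pow(Add(-166, Pow(Rational(-13, 7), 2)), -1) = Pow(Add(-166, Rational(169, 49)), -1) = Pow(Rational(-7965, 49), -1) = Rational(-49, 7965)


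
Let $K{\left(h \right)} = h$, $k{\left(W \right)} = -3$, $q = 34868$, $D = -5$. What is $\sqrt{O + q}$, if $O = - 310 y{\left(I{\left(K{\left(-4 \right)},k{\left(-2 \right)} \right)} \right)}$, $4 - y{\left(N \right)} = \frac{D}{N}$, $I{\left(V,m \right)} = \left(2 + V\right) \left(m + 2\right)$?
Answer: $\sqrt{32853} \approx 181.25$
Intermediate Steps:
$I{\left(V,m \right)} = \left(2 + V\right) \left(2 + m\right)$
$y{\left(N \right)} = 4 + \frac{5}{N}$ ($y{\left(N \right)} = 4 - - \frac{5}{N} = 4 + \frac{5}{N}$)
$O = -2015$ ($O = - 310 \left(4 + \frac{5}{4 + 2 \left(-4\right) + 2 \left(-3\right) - -12}\right) = - 310 \left(4 + \frac{5}{4 - 8 - 6 + 12}\right) = - 310 \left(4 + \frac{5}{2}\right) = \left(-310\right) \frac{13}{2} = -2015$)
$\sqrt{O + q} = \sqrt{-2015 + 34868} = \sqrt{32853}$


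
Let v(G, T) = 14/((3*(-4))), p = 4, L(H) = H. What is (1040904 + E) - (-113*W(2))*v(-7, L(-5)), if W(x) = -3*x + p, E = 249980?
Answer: 3873443/3 ≈ 1.2911e+6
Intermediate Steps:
v(G, T) = -7/6 (v(G, T) = 14/(-12) = 14*(-1/12) = -7/6)
W(x) = 4 - 3*x (W(x) = -3*x + 4 = 4 - 3*x)
(1040904 + E) - (-113*W(2))*v(-7, L(-5)) = (1040904 + 249980) - (-113*(4 - 3*2))*(-7)/6 = 1290884 - (-113*(4 - 6))*(-7)/6 = 1290884 - (-113*(-2))*(-7)/6 = 1290884 - 226*(-7)/6 = 1290884 - 1*(-791/3) = 1290884 + 791/3 = 3873443/3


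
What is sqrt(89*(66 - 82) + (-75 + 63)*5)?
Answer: 2*I*sqrt(371) ≈ 38.523*I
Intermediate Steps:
sqrt(89*(66 - 82) + (-75 + 63)*5) = sqrt(89*(-16) - 12*5) = sqrt(-1424 - 60) = sqrt(-1484) = 2*I*sqrt(371)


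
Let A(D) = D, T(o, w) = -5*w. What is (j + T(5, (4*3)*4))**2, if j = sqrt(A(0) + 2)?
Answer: (240 - sqrt(2))**2 ≈ 56923.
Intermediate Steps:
j = sqrt(2) (j = sqrt(0 + 2) = sqrt(2) ≈ 1.4142)
(j + T(5, (4*3)*4))**2 = (sqrt(2) - 5*4*3*4)**2 = (sqrt(2) - 60*4)**2 = (sqrt(2) - 5*48)**2 = (sqrt(2) - 240)**2 = (-240 + sqrt(2))**2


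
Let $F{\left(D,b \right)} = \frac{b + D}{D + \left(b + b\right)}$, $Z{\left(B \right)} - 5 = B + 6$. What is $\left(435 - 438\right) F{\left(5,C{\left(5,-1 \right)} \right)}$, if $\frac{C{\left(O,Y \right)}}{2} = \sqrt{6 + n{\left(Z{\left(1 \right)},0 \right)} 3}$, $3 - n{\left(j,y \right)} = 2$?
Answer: $- \frac{33}{17} \approx -1.9412$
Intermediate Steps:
$Z{\left(B \right)} = 11 + B$ ($Z{\left(B \right)} = 5 + \left(B + 6\right) = 5 + \left(6 + B\right) = 11 + B$)
$n{\left(j,y \right)} = 1$ ($n{\left(j,y \right)} = 3 - 2 = 1$)
$C{\left(O,Y \right)} = 6$ ($C{\left(O,Y \right)} = 2 \sqrt{6 + 1 \cdot 3} = 2 \sqrt{6 + 3} = 2 \sqrt{9} = 2 \cdot 3 = 6$)
$F{\left(D,b \right)} = \frac{D + b}{D + 2 b}$
$\left(435 - 438\right) F{\left(5,C{\left(5,-1 \right)} \right)} = \left(435 - 438\right) \frac{5 + 6}{5 + 2 \cdot 6} = - 3 \frac{1}{5 + 12} \cdot 11 = - 3 \cdot \frac{1}{17} \cdot 11 = \left(-3\right) \frac{11}{17} = - \frac{33}{17}$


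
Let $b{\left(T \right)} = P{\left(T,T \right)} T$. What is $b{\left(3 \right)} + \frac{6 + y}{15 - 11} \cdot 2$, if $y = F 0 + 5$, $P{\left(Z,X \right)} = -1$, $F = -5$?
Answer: $\frac{5}{2} \approx 2.5$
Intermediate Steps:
$y = 5$ ($y = \left(-5\right) 0 + 5 = 0 + 5 = 5$)
$b{\left(T \right)} = - T$
$b{\left(3 \right)} + \frac{6 + y}{15 - 11} \cdot 2 = \left(-1\right) 3 + \frac{6 + 5}{15 - 11} \cdot 2 = -3 + \frac{11}{4} \cdot 2 = -3 + \frac{11}{2} = \frac{5}{2}$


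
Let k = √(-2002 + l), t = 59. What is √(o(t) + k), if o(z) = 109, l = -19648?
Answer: √(109 + 5*I*√866) ≈ 12.085 + 6.0875*I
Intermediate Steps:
k = 5*I*√866 (k = √(-2002 - 19648) = √(-21650) = 5*I*√866 ≈ 147.14*I)
√(o(t) + k) = √(109 + 5*I*√866)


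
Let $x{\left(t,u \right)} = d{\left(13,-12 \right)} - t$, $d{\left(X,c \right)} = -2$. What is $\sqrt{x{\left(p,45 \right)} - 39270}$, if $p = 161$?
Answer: $i \sqrt{39433} \approx 198.58 i$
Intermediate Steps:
$x{\left(t,u \right)} = -2 - t$
$\sqrt{x{\left(p,45 \right)} - 39270} = \sqrt{\left(-2 - 161\right) - 39270} = \sqrt{-163 - 39270} = \sqrt{-39433} = i \sqrt{39433}$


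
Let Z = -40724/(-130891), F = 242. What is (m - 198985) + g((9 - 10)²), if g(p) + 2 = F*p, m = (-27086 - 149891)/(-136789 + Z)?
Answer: -3558388457918368/17904408275 ≈ -1.9874e+5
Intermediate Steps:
Z = 40724/130891 (Z = -40724*(-1/130891) = 40724/130891 ≈ 0.31113)
m = 23164696507/17904408275 (m = (-27086 - 149891)/(-136789 + 40724/130891) = -176977/(-17904408275/130891) = -176977*(-130891/17904408275) = 23164696507/17904408275 ≈ 1.2938)
g(p) = -2 + 242*p
(m - 198985) + g((9 - 10)²) = (23164696507/17904408275 - 198985) + (-2 + 242*(9 - 10)²) = -3562685515904368/17904408275 + (-2 + 242*(-1)²) = -3562685515904368/17904408275 + (-2 + 242*1) = -3562685515904368/17904408275 + (-2 + 242) = -3562685515904368/17904408275 + 240 = -3558388457918368/17904408275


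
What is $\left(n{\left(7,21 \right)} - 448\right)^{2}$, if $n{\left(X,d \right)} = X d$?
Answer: $90601$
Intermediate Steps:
$\left(n{\left(7,21 \right)} - 448\right)^{2} = \left(7 \cdot 21 - 448\right)^{2} = \left(147 - 448\right)^{2} = \left(-301\right)^{2} = 90601$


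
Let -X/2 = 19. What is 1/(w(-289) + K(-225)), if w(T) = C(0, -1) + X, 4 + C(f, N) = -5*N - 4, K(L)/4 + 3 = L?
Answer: -1/953 ≈ -0.0010493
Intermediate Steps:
X = -38 (X = -2*19 = -38)
K(L) = -12 + 4*L
C(f, N) = -8 - 5*N (C(f, N) = -4 + (-5*N - 4) = -4 + (-4 - 5*N) = -8 - 5*N)
w(T) = -41 (w(T) = (-8 - 5*(-1)) - 38 = (-8 + 5) - 38 = -3 - 38 = -41)
1/(w(-289) + K(-225)) = 1/(-41 + (-12 + 4*(-225))) = 1/(-41 + (-12 - 900)) = 1/(-41 - 912) = 1/(-953) = -1/953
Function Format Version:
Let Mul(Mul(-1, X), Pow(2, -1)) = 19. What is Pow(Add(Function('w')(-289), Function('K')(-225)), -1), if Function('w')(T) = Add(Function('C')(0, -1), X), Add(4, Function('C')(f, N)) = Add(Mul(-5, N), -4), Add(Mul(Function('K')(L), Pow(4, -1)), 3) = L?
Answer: Rational(-1, 953) ≈ -0.0010493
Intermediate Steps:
X = -38 (X = Mul(-2, 19) = -38)
Function('K')(L) = Add(-12, Mul(4, L))
Function('C')(f, N) = Add(-8, Mul(-5, N)) (Function('C')(f, N) = Add(-4, Add(Mul(-5, N), -4)) = Add(-4, Add(-4, Mul(-5, N))) = Add(-8, Mul(-5, N)))
Function('w')(T) = -41 (Function('w')(T) = Add(Add(-8, Mul(-5, -1)), -38) = Add(Add(-8, 5), -38) = Add(-3, -38) = -41)
Pow(Add(Function('w')(-289), Function('K')(-225)), -1) = Pow(Add(-41, Add(-12, Mul(4, -225))), -1) = Pow(Add(-41, Add(-12, -900)), -1) = Pow(Add(-41, -912), -1) = Pow(-953, -1) = Rational(-1, 953)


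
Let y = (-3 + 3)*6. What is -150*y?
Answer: 0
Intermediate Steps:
y = 0 (y = 0*6 = 0)
-150*y = -150*0 = 0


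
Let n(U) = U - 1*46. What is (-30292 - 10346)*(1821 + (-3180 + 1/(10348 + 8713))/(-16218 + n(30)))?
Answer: -11450651936649627/154718137 ≈ -7.4010e+7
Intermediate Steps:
n(U) = -46 + U (n(U) = U - 46 = -46 + U)
(-30292 - 10346)*(1821 + (-3180 + 1/(10348 + 8713))/(-16218 + n(30))) = (-30292 - 10346)*(1821 + (-3180 + 1/(10348 + 8713))/(-16218 + (-46 + 30))) = -40638*(1821 + (-3180 + 1/19061)/(-16218 - 16)) = -40638*(1821 + (-3180 + 1/19061)/(-16234)) = -40638*(1821 - 60613979/19061*(-1/16234)) = -40638*(1821 + 60613979/309436274) = -40638*563544068933/309436274 = -11450651936649627/154718137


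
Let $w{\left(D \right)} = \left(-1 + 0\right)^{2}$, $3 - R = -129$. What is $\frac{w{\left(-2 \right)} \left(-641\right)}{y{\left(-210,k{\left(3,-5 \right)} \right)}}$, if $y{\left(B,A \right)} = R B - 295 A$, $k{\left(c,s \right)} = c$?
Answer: $\frac{641}{28605} \approx 0.022409$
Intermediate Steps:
$R = 132$ ($R = 3 - -129 = 3 + 129 = 132$)
$y{\left(B,A \right)} = - 295 A + 132 B$ ($y{\left(B,A \right)} = 132 B - 295 A = - 295 A + 132 B$)
$w{\left(D \right)} = 1$ ($w{\left(D \right)} = \left(-1\right)^{2} = 1$)
$\frac{w{\left(-2 \right)} \left(-641\right)}{y{\left(-210,k{\left(3,-5 \right)} \right)}} = \frac{1 \left(-641\right)}{\left(-295\right) 3 + 132 \left(-210\right)} = - \frac{641}{-885 - 27720} = - \frac{641}{-28605} = \left(-641\right) \left(- \frac{1}{28605}\right) = \frac{641}{28605}$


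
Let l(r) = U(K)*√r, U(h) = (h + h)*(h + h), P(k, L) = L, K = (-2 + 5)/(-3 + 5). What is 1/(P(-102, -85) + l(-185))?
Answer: -17/4442 - 9*I*√185/22210 ≈ -0.0038271 - 0.0055116*I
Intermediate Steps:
K = 3/2 ≈ 1.5000
U(h) = 4*h² (U(h) = (2*h)*(2*h) = 4*h²)
l(r) = 9*√r (l(r) = (4*(3/2)²)*√r = (4*(9/4))*√r = 9*√r)
1/(P(-102, -85) + l(-185)) = 1/(-85 + 9*√(-185)) = 1/(-85 + 9*(I*√185)) = 1/(-85 + 9*I*√185)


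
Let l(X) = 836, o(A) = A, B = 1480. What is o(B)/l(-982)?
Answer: 370/209 ≈ 1.7703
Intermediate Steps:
o(B)/l(-982) = 1480/836 = 1480*(1/836) = 370/209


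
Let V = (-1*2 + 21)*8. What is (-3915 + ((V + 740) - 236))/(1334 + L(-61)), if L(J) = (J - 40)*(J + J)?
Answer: -3259/13656 ≈ -0.23865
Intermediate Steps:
V = 152 (V = (-2 + 21)*8 = 19*8 = 152)
L(J) = 2*J*(-40 + J) (L(J) = (-40 + J)*(2*J) = 2*J*(-40 + J))
(-3915 + ((V + 740) - 236))/(1334 + L(-61)) = (-3915 + ((152 + 740) - 236))/(1334 + 2*(-61)*(-40 - 61)) = (-3915 + (892 - 236))/(1334 + 2*(-61)*(-101)) = (-3915 + 656)/(1334 + 12322) = -3259/13656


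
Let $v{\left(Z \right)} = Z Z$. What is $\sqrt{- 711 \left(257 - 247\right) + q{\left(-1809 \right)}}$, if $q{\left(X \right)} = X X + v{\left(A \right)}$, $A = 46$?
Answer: $\sqrt{3267487} \approx 1807.6$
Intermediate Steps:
$v{\left(Z \right)} = Z^{2}$
$q{\left(X \right)} = 2116 + X^{2}$ ($q{\left(X \right)} = X X + 46^{2} = X^{2} + 2116 = 2116 + X^{2}$)
$\sqrt{- 711 \left(257 - 247\right) + q{\left(-1809 \right)}} = \sqrt{- 711 \left(257 - 247\right) + \left(2116 + \left(-1809\right)^{2}\right)} = \sqrt{\left(-711\right) 10 + \left(2116 + 3272481\right)} = \sqrt{-7110 + 3274597} = \sqrt{3267487}$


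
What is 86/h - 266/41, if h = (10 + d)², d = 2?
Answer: -17389/2952 ≈ -5.8906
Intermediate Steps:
h = 144 (h = (10 + 2)² = 12² = 144)
86/h - 266/41 = 86/144 - 266/41 = 86*(1/144) - 266*1/41 = 43/72 - 266/41 = -17389/2952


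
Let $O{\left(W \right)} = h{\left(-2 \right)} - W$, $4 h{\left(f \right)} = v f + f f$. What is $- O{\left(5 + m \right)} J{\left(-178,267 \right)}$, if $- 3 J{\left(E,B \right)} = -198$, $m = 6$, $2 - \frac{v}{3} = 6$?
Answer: $264$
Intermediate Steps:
$v = -12$ ($v = 6 - 18 = -12$)
$h{\left(f \right)} = - 3 f + \frac{f^{2}}{4}$ ($h{\left(f \right)} = \frac{- 12 f + f f}{4} = \frac{- 12 f + f^{2}}{4} = \frac{f^{2} - 12 f}{4} = - 3 f + \frac{f^{2}}{4}$)
$J{\left(E,B \right)} = 66$ ($J{\left(E,B \right)} = \left(- \frac{1}{3}\right) \left(-198\right) = 66$)
$O{\left(W \right)} = 7 - W$ ($O{\left(W \right)} = \frac{1}{4} \left(-2\right) \left(-12 - 2\right) - W = \frac{1}{4} \left(-2\right) \left(-14\right) - W = 7 - W$)
$- O{\left(5 + m \right)} J{\left(-178,267 \right)} = - \left(7 - \left(5 + 6\right)\right) 66 = - \left(7 - 11\right) 66 = - \left(-4\right) 66 = \left(-1\right) \left(-264\right) = 264$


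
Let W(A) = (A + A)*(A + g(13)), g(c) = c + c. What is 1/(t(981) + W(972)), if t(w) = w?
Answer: 1/1941093 ≈ 5.1517e-7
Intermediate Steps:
g(c) = 2*c
W(A) = 2*A*(26 + A) (W(A) = (A + A)*(A + 2*13) = (2*A)*(A + 26) = (2*A)*(26 + A) = 2*A*(26 + A))
1/(t(981) + W(972)) = 1/(981 + 2*972*(26 + 972)) = 1/(981 + 2*972*998) = 1/(981 + 1940112) = 1/1941093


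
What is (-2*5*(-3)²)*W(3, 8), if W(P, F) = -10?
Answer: 900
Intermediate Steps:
(-2*5*(-3)²)*W(3, 8) = (-2*5*(-3)²)*(-10) = -10*9*(-10) = -90*(-10) = 900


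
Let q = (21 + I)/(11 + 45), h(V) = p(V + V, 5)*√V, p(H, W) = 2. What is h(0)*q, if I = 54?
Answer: 0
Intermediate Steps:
h(V) = 2*√V
q = 75/56 (q = (21 + 54)/(11 + 45) = 75/56 ≈ 1.3393)
h(0)*q = (2*√0)*(75/56) = (2*0)*(75/56) = 0*(75/56) = 0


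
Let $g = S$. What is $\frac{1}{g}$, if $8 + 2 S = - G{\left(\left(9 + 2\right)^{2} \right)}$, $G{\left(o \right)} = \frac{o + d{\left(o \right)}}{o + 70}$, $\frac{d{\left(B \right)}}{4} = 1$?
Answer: $- \frac{382}{1653} \approx -0.2311$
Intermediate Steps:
$d{\left(B \right)} = 4$ ($d{\left(B \right)} = 4 \cdot 1 = 4$)
$G{\left(o \right)} = \frac{4 + o}{70 + o}$ ($G{\left(o \right)} = \frac{o + 4}{o + 70} = \frac{4 + o}{70 + o}$)
$S = - \frac{1653}{382}$ ($S = -4 + \frac{\left(-1\right) \frac{4 + \left(9 + 2\right)^{2}}{70 + \left(9 + 2\right)^{2}}}{2} = -4 + \frac{\left(-1\right) \frac{4 + 11^{2}}{70 + 11^{2}}}{2} = -4 + \frac{\left(-1\right) \frac{4 + 121}{70 + 121}}{2} = -4 + \frac{\left(-1\right) \frac{1}{191} \cdot 125}{2} = -4 + \frac{\left(-1\right) \frac{125}{191}}{2} = -4 + \frac{1}{2} \left(- \frac{125}{191}\right) = -4 - \frac{125}{382} = - \frac{1653}{382} \approx -4.3272$)
$g = - \frac{1653}{382} \approx -4.3272$
$\frac{1}{g} = \frac{1}{- \frac{1653}{382}} = - \frac{382}{1653}$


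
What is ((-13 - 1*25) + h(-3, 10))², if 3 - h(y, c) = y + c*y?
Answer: 4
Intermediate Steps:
h(y, c) = 3 - y - c*y (h(y, c) = 3 - (y + c*y) = 3 + (-y - c*y) = 3 - y - c*y)
((-13 - 1*25) + h(-3, 10))² = ((-13 - 1*25) + (3 - 1*(-3) - 1*10*(-3)))² = ((-13 - 25) + (3 + 3 + 30))² = (-38 + 36)² = (-2)² = 4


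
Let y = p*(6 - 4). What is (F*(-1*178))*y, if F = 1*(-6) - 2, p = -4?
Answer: -11392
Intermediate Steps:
y = -8 (y = -4*(6 - 4) = -4*2 = -8)
F = -8 (F = -6 - 2 = -8)
(F*(-1*178))*y = -(-8)*178*(-8) = -8*(-178)*(-8) = 1424*(-8) = -11392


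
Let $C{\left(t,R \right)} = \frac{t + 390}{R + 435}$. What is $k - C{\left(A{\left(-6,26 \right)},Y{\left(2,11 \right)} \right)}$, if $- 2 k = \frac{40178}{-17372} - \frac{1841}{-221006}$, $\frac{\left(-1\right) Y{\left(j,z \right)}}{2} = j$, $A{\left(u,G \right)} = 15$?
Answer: $\frac{43966765761}{206843161999} \approx 0.21256$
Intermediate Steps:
$Y{\left(j,z \right)} = - 2 j$
$C{\left(t,R \right)} = \frac{390 + t}{435 + R}$
$k = \frac{552974826}{479914529}$ ($k = - \frac{\frac{40178}{-17372} - \frac{1841}{-221006}}{2} = - \frac{40178 \left(- \frac{1}{17372}\right) - - \frac{1841}{221006}}{2} = - \frac{- \frac{20089}{8686} + \frac{1841}{221006}}{2} = \left(- \frac{1}{2}\right) \left(- \frac{1105949652}{479914529}\right) = \frac{552974826}{479914529} \approx 1.1522$)
$k - C{\left(A{\left(-6,26 \right)},Y{\left(2,11 \right)} \right)} = \frac{552974826}{479914529} - \frac{390 + 15}{435 - 4} = \frac{552974826}{479914529} - \frac{1}{435 - 4} \cdot 405 = \frac{552974826}{479914529} - \frac{1}{431} \cdot 405 = \frac{552974826}{479914529} - \frac{405}{431} = \frac{43966765761}{206843161999}$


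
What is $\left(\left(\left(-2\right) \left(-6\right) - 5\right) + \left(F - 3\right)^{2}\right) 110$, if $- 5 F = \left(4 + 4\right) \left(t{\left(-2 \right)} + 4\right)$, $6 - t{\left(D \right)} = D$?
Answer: $\frac{274912}{5} \approx 54982.0$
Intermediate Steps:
$t{\left(D \right)} = 6 - D$
$F = - \frac{96}{5}$ ($F = - \frac{\left(4 + 4\right) \left(\left(6 - -2\right) + 4\right)}{5} = - \frac{8 \left(\left(6 + 2\right) + 4\right)}{5} = - \frac{8 \left(8 + 4\right)}{5} = - \frac{8 \cdot 12}{5} = \left(- \frac{1}{5}\right) 96 = - \frac{96}{5} \approx -19.2$)
$\left(\left(\left(-2\right) \left(-6\right) - 5\right) + \left(F - 3\right)^{2}\right) 110 = \left(\left(\left(-2\right) \left(-6\right) - 5\right) + \left(- \frac{96}{5} - 3\right)^{2}\right) 110 = \left(\left(12 - 5\right) + \left(- \frac{111}{5}\right)^{2}\right) 110 = \left(7 + \frac{12321}{25}\right) 110 = \frac{12496}{25} \cdot 110 = \frac{274912}{5}$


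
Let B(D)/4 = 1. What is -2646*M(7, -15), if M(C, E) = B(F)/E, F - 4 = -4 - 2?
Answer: 3528/5 ≈ 705.60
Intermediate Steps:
F = -2 (F = 4 + (-4 - 2) = 4 - 6 = -2)
B(D) = 4 (B(D) = 4*1 = 4)
M(C, E) = 4/E
-2646*M(7, -15) = -10584/(-15) = -10584*(-1)/15 = -2646*(-4/15) = 3528/5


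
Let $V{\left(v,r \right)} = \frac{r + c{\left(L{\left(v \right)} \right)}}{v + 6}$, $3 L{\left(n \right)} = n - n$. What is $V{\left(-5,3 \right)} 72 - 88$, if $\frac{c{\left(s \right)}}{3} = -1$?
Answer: $-88$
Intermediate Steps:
$L{\left(n \right)} = 0$ ($L{\left(n \right)} = \frac{n - n}{3} = \frac{1}{3} \cdot 0 = 0$)
$c{\left(s \right)} = -3$ ($c{\left(s \right)} = 3 \left(-1\right) = -3$)
$V{\left(v,r \right)} = \frac{-3 + r}{6 + v}$ ($V{\left(v,r \right)} = \frac{r - 3}{v + 6} = \frac{-3 + r}{6 + v}$)
$V{\left(-5,3 \right)} 72 - 88 = \frac{-3 + 3}{6 - 5} \cdot 72 - 88 = 1^{-1} \cdot 0 \cdot 72 - 88 = 1 \cdot 0 \cdot 72 - 88 = 0 \cdot 72 - 88 = 0 - 88 = -88$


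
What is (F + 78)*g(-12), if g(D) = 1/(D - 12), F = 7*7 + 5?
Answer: -11/2 ≈ -5.5000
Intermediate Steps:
F = 54 (F = 49 + 5 = 54)
g(D) = 1/(-12 + D)
(F + 78)*g(-12) = (54 + 78)/(-12 - 12) = 132/(-24) = 132*(-1/24) = -11/2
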